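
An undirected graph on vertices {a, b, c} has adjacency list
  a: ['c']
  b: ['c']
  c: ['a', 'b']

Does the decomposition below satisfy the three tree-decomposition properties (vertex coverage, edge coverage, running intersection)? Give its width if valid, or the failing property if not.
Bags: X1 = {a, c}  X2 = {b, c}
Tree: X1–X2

Yes; width 1.

Vertex coverage: the bags together contain {a, b, c}, the full vertex set. Edge coverage: each edge of G has both endpoints in at least one bag. Running intersection: for every vertex, the bags containing it form a connected subtree. All three properties hold, so this is a valid tree decomposition of width max|bag| − 1 = 1, and hence tw(G) ≤ 1.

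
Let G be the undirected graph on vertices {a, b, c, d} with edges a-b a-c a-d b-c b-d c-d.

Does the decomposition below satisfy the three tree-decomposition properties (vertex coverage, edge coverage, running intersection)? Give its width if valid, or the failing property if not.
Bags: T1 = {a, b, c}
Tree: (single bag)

A tree decomposition must satisfy three properties: every vertex lies in some bag; for every edge, both endpoints lie together in some bag; and for every vertex, the bags containing it form a connected subtree. Here vertex d appears in no bag, so the decomposition is invalid.

No — vertex d appears in no bag.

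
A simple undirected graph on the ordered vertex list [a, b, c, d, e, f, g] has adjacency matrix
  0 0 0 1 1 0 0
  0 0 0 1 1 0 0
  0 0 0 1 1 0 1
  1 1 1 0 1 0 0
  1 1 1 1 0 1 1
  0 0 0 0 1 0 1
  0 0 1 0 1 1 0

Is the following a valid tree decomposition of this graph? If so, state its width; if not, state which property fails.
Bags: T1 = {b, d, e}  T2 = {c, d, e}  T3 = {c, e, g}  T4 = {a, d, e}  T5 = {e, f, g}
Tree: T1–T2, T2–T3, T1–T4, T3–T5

Every vertex of G appears in some bag (union = {a, b, c, d, e, f, g}); every edge is covered by a bag; and for each vertex v the set of bags containing v is connected in the bag tree. The decomposition is therefore valid. The largest bag has 3 vertices, so the width is 2.

Yes; width 2.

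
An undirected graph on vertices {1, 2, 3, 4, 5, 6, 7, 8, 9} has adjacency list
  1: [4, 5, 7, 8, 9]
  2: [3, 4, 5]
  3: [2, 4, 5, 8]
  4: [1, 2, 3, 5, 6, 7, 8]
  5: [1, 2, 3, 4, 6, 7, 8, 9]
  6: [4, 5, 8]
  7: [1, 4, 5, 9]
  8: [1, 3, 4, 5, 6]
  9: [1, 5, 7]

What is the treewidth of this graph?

A width-3 tree decomposition is:
Bags: B1 = {1, 4, 5, 7}  B2 = {1, 4, 5, 8}  B3 = {1, 5, 7, 9}  B4 = {4, 5, 6, 8}  B5 = {3, 4, 5, 8}  B6 = {2, 3, 4, 5}
Tree: B1–B2, B1–B3, B2–B4, B2–B5, B5–B6
Every bag has size at most 4, so the width is 4 − 1 = 3 and tw(G) ≤ 3. Conversely, {1, 5, 7, 9} is a clique of size 4, and the vertices of any clique must share a bag in every tree decomposition; so some bag has ≥ 4 vertices and tw(G) ≥ 3. Combining the bounds, tw(G) = 3.

3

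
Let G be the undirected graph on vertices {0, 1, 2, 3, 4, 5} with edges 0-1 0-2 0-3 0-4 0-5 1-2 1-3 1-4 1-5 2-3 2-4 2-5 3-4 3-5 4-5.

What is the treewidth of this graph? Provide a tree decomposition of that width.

Treewidth 5.
Bags: B1 = {0, 1, 2, 3, 4, 5}
Tree: (single bag)

With just one bag of size 6, the width is 6 − 1 = 5, so tw(G) ≤ 5. Conversely, {0, 1, 2, 3, 4, 5} is a clique of size 6, and the vertices of any clique must share a bag in every tree decomposition; so some bag has ≥ 6 vertices and tw(G) ≥ 5. Therefore the treewidth is 5.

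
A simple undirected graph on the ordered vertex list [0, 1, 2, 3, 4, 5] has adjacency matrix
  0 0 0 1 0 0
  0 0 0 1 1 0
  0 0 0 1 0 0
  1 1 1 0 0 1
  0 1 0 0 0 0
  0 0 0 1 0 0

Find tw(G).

A width-1 tree decomposition is:
Bags: B1 = {1, 4}  B2 = {1, 3}  B3 = {0, 3}  B4 = {3, 5}  B5 = {2, 3}
Tree: B1–B2, B2–B3, B2–B4, B4–B5
Each bag holds 2 vertices, so the decomposition has width 1, which upper-bounds the treewidth. Any graph with an edge has treewidth ≥ 1, and G has the edge 4–1. Combining the bounds, tw(G) = 1.

1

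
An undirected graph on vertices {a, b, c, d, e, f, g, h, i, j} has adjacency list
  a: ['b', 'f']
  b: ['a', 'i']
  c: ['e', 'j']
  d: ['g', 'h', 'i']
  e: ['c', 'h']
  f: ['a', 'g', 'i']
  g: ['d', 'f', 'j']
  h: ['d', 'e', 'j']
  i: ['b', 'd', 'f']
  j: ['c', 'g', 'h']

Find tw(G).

A width-2 tree decomposition is:
Bags: B1 = {a, b, f}  B2 = {b, f, i}  B3 = {f, g, i}  B4 = {d, g, i}  B5 = {d, g, j}  B6 = {d, h, j}  B7 = {c, h, j}  B8 = {c, e, h}
Tree: B1–B2, B2–B3, B3–B4, B4–B5, B5–B6, B6–B7, B7–B8
Each bag holds 3 vertices, so the decomposition has width 2, which upper-bounds the treewidth. For the lower bound, G contains the cycle a–b–i–f–a, so G is not a forest; only forests have treewidth ≤ 1, hence tw(G) ≥ 2. Therefore the treewidth is 2.

2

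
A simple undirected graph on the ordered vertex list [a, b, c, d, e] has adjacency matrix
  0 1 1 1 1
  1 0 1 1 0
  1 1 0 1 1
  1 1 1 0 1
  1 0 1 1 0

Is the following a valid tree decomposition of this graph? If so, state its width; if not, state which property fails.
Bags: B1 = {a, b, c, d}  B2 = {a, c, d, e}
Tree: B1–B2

Checking the three conditions: (i) the bags cover all of {a, b, c, d, e}; (ii) for each edge, some bag contains both endpoints; (iii) the bags containing any fixed vertex form a subtree. All hold, so the decomposition is valid with width 4 − 1 = 3.

Yes; width 3.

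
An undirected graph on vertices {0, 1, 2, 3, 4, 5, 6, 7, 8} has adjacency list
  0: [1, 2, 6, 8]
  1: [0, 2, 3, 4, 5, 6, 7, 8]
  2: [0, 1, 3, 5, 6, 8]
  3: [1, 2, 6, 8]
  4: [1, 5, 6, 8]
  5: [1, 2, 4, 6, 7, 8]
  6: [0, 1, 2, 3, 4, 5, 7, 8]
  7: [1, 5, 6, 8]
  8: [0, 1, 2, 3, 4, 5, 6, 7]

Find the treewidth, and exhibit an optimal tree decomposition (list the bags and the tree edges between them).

The largest bag has 5 vertices, giving width 4; this decomposition certifies tw(G) ≤ 4. On the other hand G contains the 5-clique {0, 1, 2, 6, 8}. A clique must lie in a single bag of any decomposition, so no decomposition can have width below 4. Combining the bounds, tw(G) = 4.

Treewidth 4.
One such decomposition:
Bags: B1 = {1, 4, 5, 6, 8}  B2 = {1, 2, 5, 6, 8}  B3 = {1, 2, 3, 6, 8}  B4 = {0, 1, 2, 6, 8}  B5 = {1, 5, 6, 7, 8}
Tree: B1–B2, B2–B3, B2–B4, B1–B5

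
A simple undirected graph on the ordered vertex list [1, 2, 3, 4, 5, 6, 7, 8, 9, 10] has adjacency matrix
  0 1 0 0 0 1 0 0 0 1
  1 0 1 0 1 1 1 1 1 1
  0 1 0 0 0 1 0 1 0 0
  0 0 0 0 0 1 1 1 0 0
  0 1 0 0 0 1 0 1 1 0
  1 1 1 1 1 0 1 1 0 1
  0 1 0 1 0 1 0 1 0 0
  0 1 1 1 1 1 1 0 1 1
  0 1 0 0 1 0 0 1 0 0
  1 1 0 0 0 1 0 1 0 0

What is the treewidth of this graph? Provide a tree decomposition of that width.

Treewidth 3.
Bags: B1 = {2, 3, 6, 8}  B2 = {2, 6, 7, 8}  B3 = {2, 5, 6, 8}  B4 = {2, 6, 8, 10}  B5 = {2, 5, 8, 9}  B6 = {1, 2, 6, 10}  B7 = {4, 6, 7, 8}
Tree: B1–B2, B2–B3, B1–B4, B3–B5, B4–B6, B2–B7

The largest bag has 4 vertices, giving width 3; this decomposition certifies tw(G) ≤ 3. For the lower bound, the 4 vertices {2, 5, 8, 9} are pairwise adjacent, and any tree decomposition puts a clique entirely inside one bag — forcing width ≥ 3. Hence tw(G) = 3 exactly.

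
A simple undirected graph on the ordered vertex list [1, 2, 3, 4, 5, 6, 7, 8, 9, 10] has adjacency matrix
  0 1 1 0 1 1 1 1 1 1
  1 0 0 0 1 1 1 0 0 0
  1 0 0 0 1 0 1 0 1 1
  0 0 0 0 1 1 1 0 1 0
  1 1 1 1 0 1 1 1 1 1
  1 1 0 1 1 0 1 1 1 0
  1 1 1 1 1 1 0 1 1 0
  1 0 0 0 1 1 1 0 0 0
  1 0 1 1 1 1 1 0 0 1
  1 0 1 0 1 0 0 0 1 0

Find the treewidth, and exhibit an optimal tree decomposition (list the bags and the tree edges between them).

Each bag holds 5 vertices, so the decomposition has width 4, which upper-bounds the treewidth. On the other hand G contains the 5-clique {1, 3, 5, 9, 10}. A clique must lie in a single bag of any decomposition, so no decomposition can have width below 4. Therefore the treewidth is 4.

Treewidth 4.
One such decomposition:
Bags: B1 = {1, 5, 6, 7, 8}  B2 = {1, 5, 6, 7, 9}  B3 = {1, 3, 5, 7, 9}  B4 = {4, 5, 6, 7, 9}  B5 = {1, 3, 5, 9, 10}  B6 = {1, 2, 5, 6, 7}
Tree: B1–B2, B2–B3, B2–B4, B3–B5, B1–B6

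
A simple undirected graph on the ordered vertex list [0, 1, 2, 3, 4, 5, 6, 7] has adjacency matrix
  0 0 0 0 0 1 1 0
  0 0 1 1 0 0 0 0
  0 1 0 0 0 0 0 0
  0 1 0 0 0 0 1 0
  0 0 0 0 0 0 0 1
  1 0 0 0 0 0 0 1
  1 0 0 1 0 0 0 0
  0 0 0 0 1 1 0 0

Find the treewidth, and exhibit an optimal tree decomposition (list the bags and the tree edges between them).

Treewidth 1.
One optimal decomposition is:
Bags: B1 = {4, 7}  B2 = {5, 7}  B3 = {0, 5}  B4 = {0, 6}  B5 = {3, 6}  B6 = {1, 3}  B7 = {1, 2}
Tree: B1–B2, B2–B3, B3–B4, B4–B5, B5–B6, B6–B7

Every bag has size at most 2, so the width is 2 − 1 = 1 and tw(G) ≤ 1. Since G has at least one edge (e.g. 4–7), it is not an edgeless graph, so tw(G) ≥ 1. Combining the bounds, tw(G) = 1.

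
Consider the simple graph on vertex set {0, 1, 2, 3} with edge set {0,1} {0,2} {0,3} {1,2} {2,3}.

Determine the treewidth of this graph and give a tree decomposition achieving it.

Treewidth 2.
One optimal decomposition is:
Bags: B1 = {0, 2, 3}  B2 = {0, 1, 2}
Tree: B1–B2

Every bag has size at most 3, so the width is 3 − 1 = 2 and tw(G) ≤ 2. On the other hand G contains the 3-clique {0, 1, 2}. A clique must lie in a single bag of any decomposition, so no decomposition can have width below 2. The upper and lower bounds meet at 2, so that is the treewidth.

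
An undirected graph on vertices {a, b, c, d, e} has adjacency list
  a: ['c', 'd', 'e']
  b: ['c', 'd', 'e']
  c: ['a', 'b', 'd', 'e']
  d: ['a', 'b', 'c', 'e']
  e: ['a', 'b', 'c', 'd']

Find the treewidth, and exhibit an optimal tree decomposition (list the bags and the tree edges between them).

Treewidth 3.
One such decomposition:
Bags: B1 = {a, c, d, e}  B2 = {b, c, d, e}
Tree: B1–B2

The largest bag has 4 vertices, giving width 3; this decomposition certifies tw(G) ≤ 3. For the lower bound, the 4 vertices {a, c, d, e} are pairwise adjacent, and any tree decomposition puts a clique entirely inside one bag — forcing width ≥ 3. Combining the bounds, tw(G) = 3.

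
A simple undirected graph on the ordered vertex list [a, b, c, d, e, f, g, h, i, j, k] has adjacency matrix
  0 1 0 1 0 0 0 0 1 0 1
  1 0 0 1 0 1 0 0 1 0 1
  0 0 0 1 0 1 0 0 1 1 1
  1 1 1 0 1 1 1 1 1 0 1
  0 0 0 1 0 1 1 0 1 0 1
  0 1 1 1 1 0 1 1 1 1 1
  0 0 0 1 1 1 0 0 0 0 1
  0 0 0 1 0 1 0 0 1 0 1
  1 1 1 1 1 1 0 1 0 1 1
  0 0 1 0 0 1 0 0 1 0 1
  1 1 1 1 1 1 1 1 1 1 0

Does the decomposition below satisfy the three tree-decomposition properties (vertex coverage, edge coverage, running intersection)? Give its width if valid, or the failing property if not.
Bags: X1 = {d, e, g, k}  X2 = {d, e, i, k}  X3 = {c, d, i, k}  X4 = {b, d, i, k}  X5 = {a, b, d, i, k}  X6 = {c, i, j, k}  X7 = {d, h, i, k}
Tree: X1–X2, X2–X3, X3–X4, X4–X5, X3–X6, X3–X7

No — vertex f appears in no bag.

A tree decomposition must satisfy three properties: every vertex lies in some bag; for every edge, both endpoints lie together in some bag; and for every vertex, the bags containing it form a connected subtree. Here vertex f appears in no bag, so the decomposition is invalid.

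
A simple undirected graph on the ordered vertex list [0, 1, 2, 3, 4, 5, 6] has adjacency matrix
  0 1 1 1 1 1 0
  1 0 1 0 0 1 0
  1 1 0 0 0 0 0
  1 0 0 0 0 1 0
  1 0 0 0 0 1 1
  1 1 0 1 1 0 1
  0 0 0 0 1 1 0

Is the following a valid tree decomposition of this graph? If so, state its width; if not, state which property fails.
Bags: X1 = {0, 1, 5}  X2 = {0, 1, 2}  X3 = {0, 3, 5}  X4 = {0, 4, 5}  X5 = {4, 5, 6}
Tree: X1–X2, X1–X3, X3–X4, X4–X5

Yes; width 2.

Vertex coverage: the bags together contain {0, 1, 2, 3, 4, 5, 6}, the full vertex set. Edge coverage: each edge of G has both endpoints in at least one bag. Running intersection: for every vertex, the bags containing it form a connected subtree. All three properties hold, so this is a valid tree decomposition of width max|bag| − 1 = 2, and hence tw(G) ≤ 2.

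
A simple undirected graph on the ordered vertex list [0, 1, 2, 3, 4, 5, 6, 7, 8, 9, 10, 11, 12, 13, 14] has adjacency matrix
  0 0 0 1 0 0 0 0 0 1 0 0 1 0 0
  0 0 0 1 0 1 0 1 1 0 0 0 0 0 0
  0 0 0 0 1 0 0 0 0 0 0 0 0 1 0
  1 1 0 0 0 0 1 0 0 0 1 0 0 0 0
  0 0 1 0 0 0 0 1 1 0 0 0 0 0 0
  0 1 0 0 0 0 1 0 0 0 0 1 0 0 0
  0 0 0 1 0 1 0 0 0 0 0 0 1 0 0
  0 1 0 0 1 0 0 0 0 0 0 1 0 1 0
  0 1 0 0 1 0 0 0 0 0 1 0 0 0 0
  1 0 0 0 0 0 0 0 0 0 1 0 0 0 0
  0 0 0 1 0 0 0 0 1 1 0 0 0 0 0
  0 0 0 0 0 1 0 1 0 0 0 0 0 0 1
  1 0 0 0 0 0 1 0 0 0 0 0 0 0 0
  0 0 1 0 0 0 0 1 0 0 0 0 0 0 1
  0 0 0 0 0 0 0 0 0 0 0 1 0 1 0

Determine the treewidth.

A width-3 tree decomposition is:
Bags: B1 = {0, 9, 10, 12}  B2 = {0, 3, 10, 12}  B3 = {3, 6, 10, 12}  B4 = {3, 6, 8, 10}  B5 = {1, 3, 6, 8}  B6 = {1, 5, 6, 8}  B7 = {1, 4, 5, 8}  B8 = {1, 4, 5, 7}  B9 = {4, 5, 7, 11}  B10 = {2, 4, 7, 11}  B11 = {2, 7, 11, 13}  B12 = {2, 11, 13, 14}
Tree: B1–B2, B2–B3, B3–B4, B4–B5, B5–B6, B6–B7, B7–B8, B8–B9, B9–B10, B10–B11, B11–B12
Every bag has size at most 4, so the width is 4 − 1 = 3 and tw(G) ≤ 3. For the lower bound: the 4 vertex sets {0,9,12}, {10}, {3}, {1,5,6,8} are disjoint, each induces a connected subgraph, and every pair is joined by at least one edge of G. Contracting each set to a single vertex therefore yields K_{4} as a minor, and since treewidth is minor-monotone, tw(G) ≥ tw(K_{4}) = 3. The upper and lower bounds meet at 3, so that is the treewidth.

3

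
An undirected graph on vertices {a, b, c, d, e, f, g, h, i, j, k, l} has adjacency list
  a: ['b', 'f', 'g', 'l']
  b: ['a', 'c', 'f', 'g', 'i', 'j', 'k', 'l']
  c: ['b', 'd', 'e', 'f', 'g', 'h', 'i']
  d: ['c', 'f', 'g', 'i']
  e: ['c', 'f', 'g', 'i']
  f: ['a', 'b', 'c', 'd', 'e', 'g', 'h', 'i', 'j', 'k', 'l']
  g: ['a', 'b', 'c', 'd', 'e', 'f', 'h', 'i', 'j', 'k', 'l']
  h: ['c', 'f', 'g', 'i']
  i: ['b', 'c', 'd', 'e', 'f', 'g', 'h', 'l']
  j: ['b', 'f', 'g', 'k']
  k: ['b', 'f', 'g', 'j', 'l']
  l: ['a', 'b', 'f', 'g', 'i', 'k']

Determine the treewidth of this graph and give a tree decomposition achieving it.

Every bag has size at most 5, so the width is 5 − 1 = 4 and tw(G) ≤ 4. Conversely, {c, d, f, g, i} is a clique of size 5, and the vertices of any clique must share a bag in every tree decomposition; so some bag has ≥ 5 vertices and tw(G) ≥ 4. Combining the bounds, tw(G) = 4.

Treewidth 4.
Bags: B1 = {c, e, f, g, i}  B2 = {c, d, f, g, i}  B3 = {b, c, f, g, i}  B4 = {b, f, g, i, l}  B5 = {b, f, g, k, l}  B6 = {c, f, g, h, i}  B7 = {b, f, g, j, k}  B8 = {a, b, f, g, l}
Tree: B1–B2, B1–B3, B3–B4, B4–B5, B3–B6, B5–B7, B4–B8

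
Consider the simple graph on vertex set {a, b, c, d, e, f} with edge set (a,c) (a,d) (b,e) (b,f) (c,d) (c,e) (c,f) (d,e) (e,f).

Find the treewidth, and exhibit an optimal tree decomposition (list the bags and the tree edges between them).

Every bag has size at most 3, so the width is 3 − 1 = 2 and tw(G) ≤ 2. On the other hand G contains the 3-clique {c, d, e}. A clique must lie in a single bag of any decomposition, so no decomposition can have width below 2. The upper and lower bounds meet at 2, so that is the treewidth.

Treewidth 2.
Bags: B1 = {c, d, e}  B2 = {a, c, d}  B3 = {c, e, f}  B4 = {b, e, f}
Tree: B1–B2, B1–B3, B3–B4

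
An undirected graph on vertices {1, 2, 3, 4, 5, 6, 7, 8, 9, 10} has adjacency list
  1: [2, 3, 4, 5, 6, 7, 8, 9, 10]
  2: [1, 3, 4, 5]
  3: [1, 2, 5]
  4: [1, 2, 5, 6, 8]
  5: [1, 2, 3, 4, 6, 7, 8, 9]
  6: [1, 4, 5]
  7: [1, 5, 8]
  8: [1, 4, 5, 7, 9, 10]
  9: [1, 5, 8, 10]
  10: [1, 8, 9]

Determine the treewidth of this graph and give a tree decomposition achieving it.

Every bag has size at most 4, so the width is 4 − 1 = 3 and tw(G) ≤ 3. On the other hand G contains the 4-clique {1, 8, 9, 10}. A clique must lie in a single bag of any decomposition, so no decomposition can have width below 3. Therefore the treewidth is 3.

Treewidth 3.
Bags: B1 = {1, 4, 5, 8}  B2 = {1, 4, 5, 6}  B3 = {1, 5, 7, 8}  B4 = {1, 5, 8, 9}  B5 = {1, 8, 9, 10}  B6 = {1, 2, 4, 5}  B7 = {1, 2, 3, 5}
Tree: B1–B2, B1–B3, B3–B4, B4–B5, B2–B6, B6–B7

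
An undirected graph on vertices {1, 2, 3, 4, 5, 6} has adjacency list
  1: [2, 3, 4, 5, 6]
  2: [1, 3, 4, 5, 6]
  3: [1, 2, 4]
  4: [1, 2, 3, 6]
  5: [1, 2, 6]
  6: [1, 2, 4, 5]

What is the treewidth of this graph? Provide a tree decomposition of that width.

Treewidth 3.
Bags: B1 = {1, 2, 4, 6}  B2 = {1, 2, 3, 4}  B3 = {1, 2, 5, 6}
Tree: B1–B2, B1–B3

The largest bag has 4 vertices, giving width 3; this decomposition certifies tw(G) ≤ 3. On the other hand G contains the 4-clique {1, 2, 3, 4}. A clique must lie in a single bag of any decomposition, so no decomposition can have width below 3. Therefore the treewidth is 3.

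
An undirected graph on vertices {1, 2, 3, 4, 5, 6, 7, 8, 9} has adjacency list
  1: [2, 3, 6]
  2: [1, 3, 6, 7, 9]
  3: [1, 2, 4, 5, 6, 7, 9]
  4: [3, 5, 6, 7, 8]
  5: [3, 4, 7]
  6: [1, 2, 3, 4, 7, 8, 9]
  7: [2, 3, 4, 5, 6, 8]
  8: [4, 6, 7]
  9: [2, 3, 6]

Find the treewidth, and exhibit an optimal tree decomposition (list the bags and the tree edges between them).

Each bag holds 4 vertices, so the decomposition has width 3, which upper-bounds the treewidth. On the other hand G contains the 4-clique {4, 6, 7, 8}. A clique must lie in a single bag of any decomposition, so no decomposition can have width below 3. The upper and lower bounds meet at 3, so that is the treewidth.

Treewidth 3.
One optimal decomposition is:
Bags: B1 = {2, 3, 6, 7}  B2 = {3, 4, 6, 7}  B3 = {4, 6, 7, 8}  B4 = {1, 2, 3, 6}  B5 = {2, 3, 6, 9}  B6 = {3, 4, 5, 7}
Tree: B1–B2, B2–B3, B1–B4, B4–B5, B2–B6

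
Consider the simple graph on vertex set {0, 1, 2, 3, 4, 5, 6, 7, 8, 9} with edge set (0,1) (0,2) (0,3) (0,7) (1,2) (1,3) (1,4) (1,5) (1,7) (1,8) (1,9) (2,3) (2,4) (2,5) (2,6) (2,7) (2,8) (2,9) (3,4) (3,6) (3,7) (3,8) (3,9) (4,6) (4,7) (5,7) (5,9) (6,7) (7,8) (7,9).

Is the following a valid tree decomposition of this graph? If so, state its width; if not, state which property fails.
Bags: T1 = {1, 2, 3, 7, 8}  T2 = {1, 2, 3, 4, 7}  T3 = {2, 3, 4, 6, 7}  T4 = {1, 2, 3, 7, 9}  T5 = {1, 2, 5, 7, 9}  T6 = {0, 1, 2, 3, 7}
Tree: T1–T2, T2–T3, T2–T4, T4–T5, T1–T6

Yes; width 4.

Every vertex of G appears in some bag (union = {0, 1, 2, 3, 4, 5, 6, 7, 8, 9}); every edge is covered by a bag; and for each vertex v the set of bags containing v is connected in the bag tree. The decomposition is therefore valid. The largest bag has 5 vertices, so the width is 4.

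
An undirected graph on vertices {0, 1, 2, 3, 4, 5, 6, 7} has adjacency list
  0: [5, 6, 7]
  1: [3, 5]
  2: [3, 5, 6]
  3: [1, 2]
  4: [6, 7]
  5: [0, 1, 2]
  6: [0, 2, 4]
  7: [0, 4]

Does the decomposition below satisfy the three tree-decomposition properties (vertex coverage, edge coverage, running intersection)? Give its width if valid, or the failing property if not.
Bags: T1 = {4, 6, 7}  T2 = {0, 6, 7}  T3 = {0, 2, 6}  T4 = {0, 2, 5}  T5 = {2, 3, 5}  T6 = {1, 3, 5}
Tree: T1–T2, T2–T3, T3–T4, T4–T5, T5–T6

Every vertex of G appears in some bag (union = {0, 1, 2, 3, 4, 5, 6, 7}); every edge is covered by a bag; and for each vertex v the set of bags containing v is connected in the bag tree. The decomposition is therefore valid. The largest bag has 3 vertices, so the width is 2.

Yes; width 2.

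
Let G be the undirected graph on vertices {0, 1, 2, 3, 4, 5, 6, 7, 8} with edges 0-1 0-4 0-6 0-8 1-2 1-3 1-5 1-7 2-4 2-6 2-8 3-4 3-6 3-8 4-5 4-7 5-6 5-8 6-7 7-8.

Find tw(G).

A width-4 tree decomposition is:
Bags: B1 = {1, 4, 5, 6, 8}  B2 = {0, 1, 4, 6, 8}  B3 = {1, 2, 4, 6, 8}  B4 = {1, 4, 6, 7, 8}  B5 = {1, 3, 4, 6, 8}
Tree: B1–B2, B2–B3, B3–B4, B4–B5
The largest bag has 5 vertices, giving width 4; this decomposition certifies tw(G) ≤ 4. For the lower bound: the 5 vertex sets {5,6}, {0,4}, {2,8}, {1}, {7} are disjoint, each induces a connected subgraph, and every pair is joined by at least one edge of G. Contracting each set to a single vertex therefore yields K_{5} as a minor, and since treewidth is minor-monotone, tw(G) ≥ tw(K_{5}) = 4. Therefore the treewidth is 4.

4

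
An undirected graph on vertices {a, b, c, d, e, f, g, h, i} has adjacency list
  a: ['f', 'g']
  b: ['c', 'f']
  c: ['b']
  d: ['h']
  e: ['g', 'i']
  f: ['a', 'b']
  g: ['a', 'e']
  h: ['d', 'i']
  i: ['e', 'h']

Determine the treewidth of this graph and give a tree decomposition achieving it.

Treewidth 1.
Bags: B1 = {b, c}  B2 = {b, f}  B3 = {a, f}  B4 = {a, g}  B5 = {e, g}  B6 = {e, i}  B7 = {h, i}  B8 = {d, h}
Tree: B1–B2, B2–B3, B3–B4, B4–B5, B5–B6, B6–B7, B7–B8

Each bag holds 2 vertices, so the decomposition has width 1, which upper-bounds the treewidth. Any graph with an edge has treewidth ≥ 1, and G has the edge c–b. Hence tw(G) = 1 exactly.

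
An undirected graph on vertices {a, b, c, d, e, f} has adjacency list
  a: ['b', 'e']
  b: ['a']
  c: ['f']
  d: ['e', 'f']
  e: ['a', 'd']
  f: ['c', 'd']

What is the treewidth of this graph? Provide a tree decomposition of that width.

Treewidth 1.
One such decomposition:
Bags: B1 = {a, b}  B2 = {a, e}  B3 = {d, e}  B4 = {d, f}  B5 = {c, f}
Tree: B1–B2, B2–B3, B3–B4, B4–B5

Each bag holds 2 vertices, so the decomposition has width 1, which upper-bounds the treewidth. G has an edge, so its treewidth is at least 1. Hence tw(G) = 1 exactly.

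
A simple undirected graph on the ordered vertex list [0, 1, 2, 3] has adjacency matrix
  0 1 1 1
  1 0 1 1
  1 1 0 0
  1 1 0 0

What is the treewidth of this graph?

A width-2 tree decomposition is:
Bags: B1 = {0, 1, 3}  B2 = {0, 1, 2}
Tree: B1–B2
Every bag has size at most 3, so the width is 3 − 1 = 2 and tw(G) ≤ 2. Conversely, {0, 1, 2} is a clique of size 3, and the vertices of any clique must share a bag in every tree decomposition; so some bag has ≥ 3 vertices and tw(G) ≥ 2. Combining the bounds, tw(G) = 2.

2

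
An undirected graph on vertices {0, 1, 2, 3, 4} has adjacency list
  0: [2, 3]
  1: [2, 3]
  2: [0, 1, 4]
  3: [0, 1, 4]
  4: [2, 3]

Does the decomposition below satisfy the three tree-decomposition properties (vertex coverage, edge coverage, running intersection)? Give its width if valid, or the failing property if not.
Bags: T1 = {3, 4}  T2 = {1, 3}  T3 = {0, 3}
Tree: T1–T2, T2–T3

A tree decomposition must satisfy three properties: every vertex lies in some bag; for every edge, both endpoints lie together in some bag; and for every vertex, the bags containing it form a connected subtree. Here vertex 2 appears in no bag, so the decomposition is invalid.

No — vertex 2 appears in no bag.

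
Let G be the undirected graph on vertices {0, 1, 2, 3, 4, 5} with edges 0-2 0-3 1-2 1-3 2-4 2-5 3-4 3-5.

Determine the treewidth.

A width-2 tree decomposition is:
Bags: B1 = {1, 2, 3}  B2 = {2, 3, 5}  B3 = {0, 2, 3}  B4 = {2, 3, 4}
Tree: B1–B2, B2–B3, B3–B4
Each bag holds 3 vertices, so the decomposition has width 2, which upper-bounds the treewidth. The edges 1–2–5–3–1 form a cycle, so G is not a tree and its treewidth is at least 2. Hence tw(G) = 2 exactly.

2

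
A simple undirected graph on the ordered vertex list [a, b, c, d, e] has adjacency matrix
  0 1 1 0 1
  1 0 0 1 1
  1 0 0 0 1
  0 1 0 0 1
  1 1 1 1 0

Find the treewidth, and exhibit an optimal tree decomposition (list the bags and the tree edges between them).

Each bag holds 3 vertices, so the decomposition has width 2, which upper-bounds the treewidth. On the other hand G contains the 3-clique {b, d, e}. A clique must lie in a single bag of any decomposition, so no decomposition can have width below 2. Therefore the treewidth is 2.

Treewidth 2.
One such decomposition:
Bags: B1 = {a, b, e}  B2 = {b, d, e}  B3 = {a, c, e}
Tree: B1–B2, B1–B3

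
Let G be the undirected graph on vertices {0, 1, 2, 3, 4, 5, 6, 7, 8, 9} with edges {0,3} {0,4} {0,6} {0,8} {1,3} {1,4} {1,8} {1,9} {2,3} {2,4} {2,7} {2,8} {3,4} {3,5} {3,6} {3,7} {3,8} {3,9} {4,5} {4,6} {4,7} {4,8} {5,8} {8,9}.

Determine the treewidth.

3

A width-3 tree decomposition is:
Bags: B1 = {0, 3, 4, 8}  B2 = {1, 3, 4, 8}  B3 = {2, 3, 4, 8}  B4 = {0, 3, 4, 6}  B5 = {2, 3, 4, 7}  B6 = {3, 4, 5, 8}  B7 = {1, 3, 8, 9}
Tree: B1–B2, B2–B3, B1–B4, B3–B5, B3–B6, B2–B7
Each bag holds 4 vertices, so the decomposition has width 3, which upper-bounds the treewidth. For the lower bound, the 4 vertices {1, 3, 8, 9} are pairwise adjacent, and any tree decomposition puts a clique entirely inside one bag — forcing width ≥ 3. Combining the bounds, tw(G) = 3.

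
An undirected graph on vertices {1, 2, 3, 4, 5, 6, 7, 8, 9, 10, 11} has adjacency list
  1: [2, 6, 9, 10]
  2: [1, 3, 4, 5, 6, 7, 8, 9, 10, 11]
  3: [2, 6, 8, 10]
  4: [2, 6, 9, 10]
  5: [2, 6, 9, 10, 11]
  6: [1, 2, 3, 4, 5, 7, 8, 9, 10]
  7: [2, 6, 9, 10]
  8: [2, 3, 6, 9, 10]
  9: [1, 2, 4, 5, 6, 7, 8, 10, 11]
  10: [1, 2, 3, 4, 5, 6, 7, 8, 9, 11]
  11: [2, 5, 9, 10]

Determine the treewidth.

4

A width-4 tree decomposition is:
Bags: B1 = {2, 5, 6, 9, 10}  B2 = {2, 6, 7, 9, 10}  B3 = {2, 6, 8, 9, 10}  B4 = {1, 2, 6, 9, 10}  B5 = {2, 4, 6, 9, 10}  B6 = {2, 3, 6, 8, 10}  B7 = {2, 5, 9, 10, 11}
Tree: B1–B2, B2–B3, B1–B4, B1–B5, B3–B6, B1–B7
Every bag has size at most 5, so the width is 5 − 1 = 4 and tw(G) ≤ 4. On the other hand G contains the 5-clique {2, 5, 9, 10, 11}. A clique must lie in a single bag of any decomposition, so no decomposition can have width below 4. Combining the bounds, tw(G) = 4.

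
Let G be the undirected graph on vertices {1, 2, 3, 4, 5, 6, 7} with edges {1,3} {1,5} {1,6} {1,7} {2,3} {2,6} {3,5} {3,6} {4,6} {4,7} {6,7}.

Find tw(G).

A width-2 tree decomposition is:
Bags: B1 = {1, 3, 6}  B2 = {2, 3, 6}  B3 = {1, 6, 7}  B4 = {4, 6, 7}  B5 = {1, 3, 5}
Tree: B1–B2, B1–B3, B3–B4, B1–B5
Every bag has size at most 3, so the width is 3 − 1 = 2 and tw(G) ≤ 2. Conversely, {1, 3, 5} is a clique of size 3, and the vertices of any clique must share a bag in every tree decomposition; so some bag has ≥ 3 vertices and tw(G) ≥ 2. Combining the bounds, tw(G) = 2.

2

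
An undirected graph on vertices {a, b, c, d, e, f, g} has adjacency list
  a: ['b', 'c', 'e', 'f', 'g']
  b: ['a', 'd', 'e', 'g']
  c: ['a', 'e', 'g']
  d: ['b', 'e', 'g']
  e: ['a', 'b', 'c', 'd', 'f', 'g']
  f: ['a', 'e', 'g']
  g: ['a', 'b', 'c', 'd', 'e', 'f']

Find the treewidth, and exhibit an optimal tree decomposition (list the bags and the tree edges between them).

The largest bag has 4 vertices, giving width 3; this decomposition certifies tw(G) ≤ 3. Conversely, {b, d, e, g} is a clique of size 4, and the vertices of any clique must share a bag in every tree decomposition; so some bag has ≥ 4 vertices and tw(G) ≥ 3. The upper and lower bounds meet at 3, so that is the treewidth.

Treewidth 3.
Bags: B1 = {a, b, e, g}  B2 = {b, d, e, g}  B3 = {a, e, f, g}  B4 = {a, c, e, g}
Tree: B1–B2, B1–B3, B3–B4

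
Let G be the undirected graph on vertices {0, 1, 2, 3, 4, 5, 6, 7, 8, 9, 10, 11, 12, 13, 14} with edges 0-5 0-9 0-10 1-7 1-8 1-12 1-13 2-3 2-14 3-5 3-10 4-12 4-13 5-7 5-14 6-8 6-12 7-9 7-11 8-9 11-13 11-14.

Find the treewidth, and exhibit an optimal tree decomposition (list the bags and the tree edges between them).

Treewidth 3.
Bags: B1 = {4, 6, 8, 12}  B2 = {1, 4, 8, 12}  B3 = {1, 4, 8, 13}  B4 = {1, 8, 9, 13}  B5 = {1, 7, 9, 13}  B6 = {7, 9, 11, 13}  B7 = {0, 7, 9, 11}  B8 = {0, 5, 7, 11}  B9 = {0, 5, 11, 14}  B10 = {0, 5, 10, 14}  B11 = {3, 5, 10, 14}  B12 = {2, 3, 10, 14}
Tree: B1–B2, B2–B3, B3–B4, B4–B5, B5–B6, B6–B7, B7–B8, B8–B9, B9–B10, B10–B11, B11–B12

Every bag has size at most 4, so the width is 4 − 1 = 3 and tw(G) ≤ 3. For the lower bound: the 4 vertex sets {4,6,12}, {8}, {1}, {7,9,11,13} are disjoint, each induces a connected subgraph, and every pair is joined by at least one edge of G. Contracting each set to a single vertex therefore yields K_{4} as a minor, and since treewidth is minor-monotone, tw(G) ≥ tw(K_{4}) = 3. Therefore the treewidth is 3.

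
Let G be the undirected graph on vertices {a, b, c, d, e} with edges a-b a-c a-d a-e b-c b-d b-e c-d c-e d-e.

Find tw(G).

4

A width-4 tree decomposition is:
Bags: B1 = {a, b, c, d, e}
Tree: (single bag)
A single bag containing all 5 vertices is trivially a valid decomposition of width 4. For the lower bound, the 5 vertices {a, b, c, d, e} are pairwise adjacent, and any tree decomposition puts a clique entirely inside one bag — forcing width ≥ 4. Combining the bounds, tw(G) = 4.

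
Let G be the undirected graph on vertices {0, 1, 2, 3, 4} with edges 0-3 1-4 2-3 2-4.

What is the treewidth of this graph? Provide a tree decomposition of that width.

Treewidth 1.
One such decomposition:
Bags: B1 = {2, 3}  B2 = {2, 4}  B3 = {1, 4}  B4 = {0, 3}
Tree: B1–B2, B2–B3, B1–B4

The largest bag has 2 vertices, giving width 1; this decomposition certifies tw(G) ≤ 1. Any graph with an edge has treewidth ≥ 1, and G has the edge 3–2. Therefore the treewidth is 1.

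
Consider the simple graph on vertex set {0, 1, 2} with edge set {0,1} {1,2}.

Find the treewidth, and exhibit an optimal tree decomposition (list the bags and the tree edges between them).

Treewidth 1.
Bags: B1 = {1, 2}  B2 = {0, 1}
Tree: B1–B2

Each bag holds 2 vertices, so the decomposition has width 1, which upper-bounds the treewidth. Since G has at least one edge (e.g. 1–2), it is not an edgeless graph, so tw(G) ≥ 1. The upper and lower bounds meet at 1, so that is the treewidth.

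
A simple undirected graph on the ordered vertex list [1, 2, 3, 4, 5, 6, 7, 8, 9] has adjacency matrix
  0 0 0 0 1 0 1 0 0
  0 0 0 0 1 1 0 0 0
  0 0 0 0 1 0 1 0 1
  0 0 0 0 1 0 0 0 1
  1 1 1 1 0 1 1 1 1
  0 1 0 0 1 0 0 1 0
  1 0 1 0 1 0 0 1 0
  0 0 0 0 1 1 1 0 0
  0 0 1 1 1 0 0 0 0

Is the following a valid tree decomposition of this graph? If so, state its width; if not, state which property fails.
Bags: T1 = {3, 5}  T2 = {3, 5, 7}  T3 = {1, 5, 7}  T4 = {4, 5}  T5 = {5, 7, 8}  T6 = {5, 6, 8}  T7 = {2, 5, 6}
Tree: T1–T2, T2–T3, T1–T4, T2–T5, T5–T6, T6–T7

A tree decomposition must satisfy three properties: every vertex lies in some bag; for every edge, both endpoints lie together in some bag; and for every vertex, the bags containing it form a connected subtree. Here vertex 9 appears in no bag, so the decomposition is invalid.

No — vertex 9 appears in no bag.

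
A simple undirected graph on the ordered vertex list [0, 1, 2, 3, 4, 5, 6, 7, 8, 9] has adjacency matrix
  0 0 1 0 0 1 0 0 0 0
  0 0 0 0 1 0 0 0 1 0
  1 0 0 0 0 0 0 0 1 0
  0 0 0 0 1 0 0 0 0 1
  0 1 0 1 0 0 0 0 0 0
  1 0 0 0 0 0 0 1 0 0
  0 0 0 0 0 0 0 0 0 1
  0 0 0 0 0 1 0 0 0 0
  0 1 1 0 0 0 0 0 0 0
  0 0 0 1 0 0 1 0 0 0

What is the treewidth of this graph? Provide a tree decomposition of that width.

Each bag holds 2 vertices, so the decomposition has width 1, which upper-bounds the treewidth. Since G has at least one edge (e.g. 7–5), it is not an edgeless graph, so tw(G) ≥ 1. Therefore the treewidth is 1.

Treewidth 1.
Bags: B1 = {5, 7}  B2 = {0, 5}  B3 = {0, 2}  B4 = {2, 8}  B5 = {1, 8}  B6 = {1, 4}  B7 = {3, 4}  B8 = {3, 9}  B9 = {6, 9}
Tree: B1–B2, B2–B3, B3–B4, B4–B5, B5–B6, B6–B7, B7–B8, B8–B9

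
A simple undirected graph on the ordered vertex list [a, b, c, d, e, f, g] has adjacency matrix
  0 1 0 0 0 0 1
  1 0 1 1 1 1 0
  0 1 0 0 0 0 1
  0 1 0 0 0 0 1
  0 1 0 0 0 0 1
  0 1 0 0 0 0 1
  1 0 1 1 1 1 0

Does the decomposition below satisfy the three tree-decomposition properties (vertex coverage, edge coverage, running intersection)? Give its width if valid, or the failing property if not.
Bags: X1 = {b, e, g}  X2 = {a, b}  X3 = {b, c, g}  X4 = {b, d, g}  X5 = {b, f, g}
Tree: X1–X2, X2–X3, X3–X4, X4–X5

No — edge (g,a) lies in no bag.

A tree decomposition must satisfy three properties: every vertex lies in some bag; for every edge, both endpoints lie together in some bag; and for every vertex, the bags containing it form a connected subtree. Here edge (g,a) lies in no bag, so the decomposition is invalid.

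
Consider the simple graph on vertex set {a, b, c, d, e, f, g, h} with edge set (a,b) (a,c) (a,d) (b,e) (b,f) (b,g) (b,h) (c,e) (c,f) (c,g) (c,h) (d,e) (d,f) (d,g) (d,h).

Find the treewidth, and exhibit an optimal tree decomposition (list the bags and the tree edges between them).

Treewidth 3.
Bags: B1 = {b, c, d, e}  B2 = {b, c, d, g}  B3 = {b, c, d, f}  B4 = {a, b, c, d}  B5 = {b, c, d, h}
Tree: B1–B2, B2–B3, B3–B4, B4–B5

Each bag holds 4 vertices, so the decomposition has width 3, which upper-bounds the treewidth. For the lower bound: the 4 vertex sets {b,e}, {c,g}, {d}, {f} are disjoint, each induces a connected subgraph, and every pair is joined by at least one edge of G. Contracting each set to a single vertex therefore yields K_{4} as a minor, and since treewidth is minor-monotone, tw(G) ≥ tw(K_{4}) = 3. The upper and lower bounds meet at 3, so that is the treewidth.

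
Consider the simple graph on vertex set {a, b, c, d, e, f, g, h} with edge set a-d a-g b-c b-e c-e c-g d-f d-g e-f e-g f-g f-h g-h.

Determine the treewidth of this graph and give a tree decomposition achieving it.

Treewidth 2.
One such decomposition:
Bags: B1 = {c, e, g}  B2 = {e, f, g}  B3 = {d, f, g}  B4 = {f, g, h}  B5 = {b, c, e}  B6 = {a, d, g}
Tree: B1–B2, B2–B3, B2–B4, B1–B5, B3–B6

Each bag holds 3 vertices, so the decomposition has width 2, which upper-bounds the treewidth. On the other hand G contains the 3-clique {a, d, g}. A clique must lie in a single bag of any decomposition, so no decomposition can have width below 2. Combining the bounds, tw(G) = 2.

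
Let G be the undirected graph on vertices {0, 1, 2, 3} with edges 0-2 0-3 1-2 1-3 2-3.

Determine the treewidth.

A width-2 tree decomposition is:
Bags: B1 = {1, 2, 3}  B2 = {0, 2, 3}
Tree: B1–B2
Every bag has size at most 3, so the width is 3 − 1 = 2 and tw(G) ≤ 2. Conversely, {0, 2, 3} is a clique of size 3, and the vertices of any clique must share a bag in every tree decomposition; so some bag has ≥ 3 vertices and tw(G) ≥ 2. Hence tw(G) = 2 exactly.

2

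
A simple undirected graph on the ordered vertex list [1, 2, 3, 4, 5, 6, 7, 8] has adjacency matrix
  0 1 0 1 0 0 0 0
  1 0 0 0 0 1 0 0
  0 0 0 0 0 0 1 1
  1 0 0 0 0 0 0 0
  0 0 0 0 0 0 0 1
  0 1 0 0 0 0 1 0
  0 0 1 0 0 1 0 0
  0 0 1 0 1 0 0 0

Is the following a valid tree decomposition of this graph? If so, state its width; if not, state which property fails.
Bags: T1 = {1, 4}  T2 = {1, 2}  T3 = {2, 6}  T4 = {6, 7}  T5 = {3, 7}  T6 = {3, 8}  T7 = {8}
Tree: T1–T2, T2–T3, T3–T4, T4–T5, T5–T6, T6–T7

No — vertex 5 appears in no bag.

A tree decomposition must satisfy three properties: every vertex lies in some bag; for every edge, both endpoints lie together in some bag; and for every vertex, the bags containing it form a connected subtree. Here vertex 5 appears in no bag, so the decomposition is invalid.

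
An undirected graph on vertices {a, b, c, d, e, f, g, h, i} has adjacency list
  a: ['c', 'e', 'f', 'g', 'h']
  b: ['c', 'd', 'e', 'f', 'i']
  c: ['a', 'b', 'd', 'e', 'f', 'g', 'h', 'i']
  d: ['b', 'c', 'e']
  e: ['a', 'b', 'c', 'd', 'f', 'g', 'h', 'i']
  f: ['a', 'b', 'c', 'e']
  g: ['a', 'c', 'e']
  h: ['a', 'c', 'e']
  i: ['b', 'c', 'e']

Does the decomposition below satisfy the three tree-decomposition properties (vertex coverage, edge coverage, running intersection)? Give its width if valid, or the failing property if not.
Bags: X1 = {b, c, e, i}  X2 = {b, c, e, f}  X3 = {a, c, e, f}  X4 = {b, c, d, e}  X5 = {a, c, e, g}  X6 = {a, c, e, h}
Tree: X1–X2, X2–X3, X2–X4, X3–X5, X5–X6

Vertex coverage: the bags together contain {a, b, c, d, e, f, g, h, i}, the full vertex set. Edge coverage: each edge of G has both endpoints in at least one bag. Running intersection: for every vertex, the bags containing it form a connected subtree. All three properties hold, so this is a valid tree decomposition of width max|bag| − 1 = 3, and hence tw(G) ≤ 3.

Yes; width 3.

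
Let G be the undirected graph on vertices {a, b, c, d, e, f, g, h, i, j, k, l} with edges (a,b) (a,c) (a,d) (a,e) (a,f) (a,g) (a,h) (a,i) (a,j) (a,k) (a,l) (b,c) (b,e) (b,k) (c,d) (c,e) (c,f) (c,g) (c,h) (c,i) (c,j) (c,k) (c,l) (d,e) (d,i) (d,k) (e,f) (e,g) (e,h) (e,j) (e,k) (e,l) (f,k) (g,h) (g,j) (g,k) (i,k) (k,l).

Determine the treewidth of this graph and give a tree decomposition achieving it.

Treewidth 4.
One such decomposition:
Bags: B1 = {a, c, e, k, l}  B2 = {a, c, d, e, k}  B3 = {a, c, e, f, k}  B4 = {a, c, d, i, k}  B5 = {a, c, e, g, k}  B6 = {a, c, e, g, h}  B7 = {a, c, e, g, j}  B8 = {a, b, c, e, k}
Tree: B1–B2, B1–B3, B2–B4, B1–B5, B5–B6, B6–B7, B1–B8

Every bag has size at most 5, so the width is 5 − 1 = 4 and tw(G) ≤ 4. For the lower bound, the 5 vertices {a, c, e, g, j} are pairwise adjacent, and any tree decomposition puts a clique entirely inside one bag — forcing width ≥ 4. Combining the bounds, tw(G) = 4.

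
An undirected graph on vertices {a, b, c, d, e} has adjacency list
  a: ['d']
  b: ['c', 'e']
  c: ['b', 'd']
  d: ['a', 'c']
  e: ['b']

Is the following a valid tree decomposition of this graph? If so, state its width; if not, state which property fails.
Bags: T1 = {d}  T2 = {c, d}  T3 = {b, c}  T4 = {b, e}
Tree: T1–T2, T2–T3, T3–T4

No — vertex a appears in no bag.

A tree decomposition must satisfy three properties: every vertex lies in some bag; for every edge, both endpoints lie together in some bag; and for every vertex, the bags containing it form a connected subtree. Here vertex a appears in no bag, so the decomposition is invalid.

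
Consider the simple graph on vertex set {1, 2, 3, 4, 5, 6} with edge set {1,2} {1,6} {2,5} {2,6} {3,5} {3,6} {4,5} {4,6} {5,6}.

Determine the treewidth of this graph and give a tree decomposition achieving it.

Each bag holds 3 vertices, so the decomposition has width 2, which upper-bounds the treewidth. On the other hand G contains the 3-clique {1, 2, 6}. A clique must lie in a single bag of any decomposition, so no decomposition can have width below 2. Therefore the treewidth is 2.

Treewidth 2.
One such decomposition:
Bags: B1 = {2, 5, 6}  B2 = {1, 2, 6}  B3 = {4, 5, 6}  B4 = {3, 5, 6}
Tree: B1–B2, B1–B3, B3–B4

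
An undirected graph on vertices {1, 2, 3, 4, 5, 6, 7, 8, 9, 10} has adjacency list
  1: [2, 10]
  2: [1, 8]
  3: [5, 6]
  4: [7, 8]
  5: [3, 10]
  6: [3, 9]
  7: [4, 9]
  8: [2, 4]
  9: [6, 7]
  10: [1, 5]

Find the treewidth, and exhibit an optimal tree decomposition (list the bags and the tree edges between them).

Treewidth 2.
Bags: B1 = {3, 6, 9}  B2 = {3, 5, 9}  B3 = {5, 9, 10}  B4 = {1, 9, 10}  B5 = {1, 2, 9}  B6 = {2, 8, 9}  B7 = {4, 8, 9}  B8 = {4, 7, 9}
Tree: B1–B2, B2–B3, B3–B4, B4–B5, B5–B6, B6–B7, B7–B8

Each bag holds 3 vertices, so the decomposition has width 2, which upper-bounds the treewidth. For the lower bound, G contains the cycle 9–6–3–5–10–1–2–8–4–7–9, so G is not a forest; only forests have treewidth ≤ 1, hence tw(G) ≥ 2. Hence tw(G) = 2 exactly.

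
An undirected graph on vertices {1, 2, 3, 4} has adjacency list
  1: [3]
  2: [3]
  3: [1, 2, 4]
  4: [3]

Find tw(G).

A width-1 tree decomposition is:
Bags: B1 = {1, 3}  B2 = {3, 4}  B3 = {2, 3}
Tree: B1–B2, B2–B3
Each bag holds 2 vertices, so the decomposition has width 1, which upper-bounds the treewidth. G has an edge, so its treewidth is at least 1. Hence tw(G) = 1 exactly.

1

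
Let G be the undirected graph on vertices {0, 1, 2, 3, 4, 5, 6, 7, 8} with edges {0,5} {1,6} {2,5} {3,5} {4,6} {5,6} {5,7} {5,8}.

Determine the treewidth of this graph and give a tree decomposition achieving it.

Treewidth 1.
One optimal decomposition is:
Bags: B1 = {5, 7}  B2 = {5, 6}  B3 = {2, 5}  B4 = {4, 6}  B5 = {3, 5}  B6 = {5, 8}  B7 = {0, 5}  B8 = {1, 6}
Tree: B1–B2, B2–B3, B2–B4, B1–B5, B1–B6, B5–B7, B2–B8

The largest bag has 2 vertices, giving width 1; this decomposition certifies tw(G) ≤ 1. G has an edge, so its treewidth is at least 1. The upper and lower bounds meet at 1, so that is the treewidth.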